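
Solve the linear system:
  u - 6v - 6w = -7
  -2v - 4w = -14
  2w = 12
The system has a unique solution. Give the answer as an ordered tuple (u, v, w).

Form the augmented matrix and row-reduce:
  [ 1  -6  -6  |   -7 ]
  [ 0  -2  -4  |  -14 ]
  [ 0   0   2  |   12 ]
R2 ← -1/2·R2
  [ 1  -6  -6  |  -7 ]
  [ 0   1   2  |   7 ]
  [ 0   0   2  |  12 ]
R3 ← 1/2·R3
  [ 1  -6  -6  |  -7 ]
  [ 0   1   2  |   7 ]
  [ 0   0   1  |   6 ]
R2 ← R2 − 2·R3
  [ 1  -6  -6  |  -7 ]
  [ 0   1   0  |  -5 ]
  [ 0   0   1  |   6 ]
R1 ← R1 + 6·R3
  [ 1  -6  0  |  29 ]
  [ 0   1  0  |  -5 ]
  [ 0   0  1  |   6 ]
R1 ← R1 + 6·R2
  [ 1  0  0  |  -1 ]
  [ 0  1  0  |  -5 ]
  [ 0  0  1  |   6 ]
Reading off the last column: u = -1, v = -5, w = 6.

(-1, -5, 6)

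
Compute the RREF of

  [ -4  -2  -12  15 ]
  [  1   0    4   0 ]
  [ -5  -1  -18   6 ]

Multiply R1 by -1/4.
Subtract R1 from R2.
Add 5 times R1 to R3.
Multiply R2 by -2.
Subtract 3/2 times R2 from R3.
Multiply R3 by -2/3.
Add 15/2 times R3 to R2.
Add 15/4 times R3 to R1.
Subtract 1/2 times R2 from R1.

[[1, 0, 4, 0], [0, 1, -2, 0], [0, 0, 0, 1]]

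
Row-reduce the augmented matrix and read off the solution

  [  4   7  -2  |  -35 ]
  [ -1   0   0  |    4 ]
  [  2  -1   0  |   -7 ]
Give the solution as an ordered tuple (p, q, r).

R1 -> 1/4·R1
  [  1  7/4  -1/2  |  -35/4 ]
  [ -1    0     0  |      4 ]
  [  2   -1     0  |     -7 ]
R2 -> R2 + R1
  [ 1  7/4  -1/2  |  -35/4 ]
  [ 0  7/4  -1/2  |  -19/4 ]
  [ 2   -1     0  |     -7 ]
R3 -> R3 − 2·R1
  [ 1   7/4  -1/2  |  -35/4 ]
  [ 0   7/4  -1/2  |  -19/4 ]
  [ 0  -9/2     1  |   21/2 ]
R2 -> 4/7·R2
  [ 1   7/4  -1/2  |  -35/4 ]
  [ 0     1  -2/7  |  -19/7 ]
  [ 0  -9/2     1  |   21/2 ]
R3 -> R3 + 9/2·R2
  [ 1  7/4  -1/2  |  -35/4 ]
  [ 0    1  -2/7  |  -19/7 ]
  [ 0    0  -2/7  |  -12/7 ]
R3 -> -7/2·R3
  [ 1  7/4  -1/2  |  -35/4 ]
  [ 0    1  -2/7  |  -19/7 ]
  [ 0    0     1  |      6 ]
R2 -> R2 + 2/7·R3
  [ 1  7/4  -1/2  |  -35/4 ]
  [ 0    1     0  |     -1 ]
  [ 0    0     1  |      6 ]
R1 -> R1 + 1/2·R3
  [ 1  7/4  0  |  -23/4 ]
  [ 0    1  0  |     -1 ]
  [ 0    0  1  |      6 ]
R1 -> R1 − 7/4·R2
  [ 1  0  0  |  -4 ]
  [ 0  1  0  |  -1 ]
  [ 0  0  1  |   6 ]
Reading off the last column: p = -4, q = -1, r = 6.

(-4, -1, 6)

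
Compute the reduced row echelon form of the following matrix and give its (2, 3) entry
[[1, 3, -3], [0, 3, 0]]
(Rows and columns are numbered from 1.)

0

R2 ← 1/3·R2
  [ 1  3  -3 ]
  [ 0  1   0 ]
R1 ← R1 − 3·R2
  [ 1  0  -3 ]
  [ 0  1   0 ]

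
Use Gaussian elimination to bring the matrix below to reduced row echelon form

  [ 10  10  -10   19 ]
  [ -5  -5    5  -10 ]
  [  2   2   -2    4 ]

[[1, 1, -1, 0], [0, 0, 0, 1], [0, 0, 0, 0]]

R1 → 1/10·R1
  [  1   1  -1  19/10 ]
  [ -5  -5   5    -10 ]
  [  2   2  -2      4 ]
R2 → R2 + 5·R1
  [ 1  1  -1  19/10 ]
  [ 0  0   0   -1/2 ]
  [ 2  2  -2      4 ]
R3 → R3 − 2·R1
  [ 1  1  -1  19/10 ]
  [ 0  0   0   -1/2 ]
  [ 0  0   0    1/5 ]
R2 → -2·R2
  [ 1  1  -1  19/10 ]
  [ 0  0   0      1 ]
  [ 0  0   0    1/5 ]
R3 → R3 − 1/5·R2
  [ 1  1  -1  19/10 ]
  [ 0  0   0      1 ]
  [ 0  0   0      0 ]
R1 → R1 − 19/10·R2
  [ 1  1  -1  0 ]
  [ 0  0   0  1 ]
  [ 0  0   0  0 ]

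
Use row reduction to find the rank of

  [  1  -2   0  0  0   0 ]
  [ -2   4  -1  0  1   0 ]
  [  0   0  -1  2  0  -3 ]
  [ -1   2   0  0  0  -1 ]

rank = 4

R2 -> R2 + 2·R1
R4 -> R4 + R1
R2 -> -1·R2
R3 -> R3 + R2
R3 -> 1/2·R3
R4 -> -1·R4
R3 -> R3 + 3/2·R4
The reduced form has 4 nonzero rows.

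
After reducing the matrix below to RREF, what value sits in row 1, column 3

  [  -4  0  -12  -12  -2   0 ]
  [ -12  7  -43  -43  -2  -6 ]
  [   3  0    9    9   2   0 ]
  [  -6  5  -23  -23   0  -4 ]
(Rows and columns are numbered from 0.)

-1

Multiply ρ1 by -1/4.
  [   1  0    3    3  1/2   0 ]
  [ -12  7  -43  -43   -2  -6 ]
  [   3  0    9    9    2   0 ]
  [  -6  5  -23  -23    0  -4 ]
Add 12 times ρ1 to ρ2.
  [  1  0    3    3  1/2   0 ]
  [  0  7   -7   -7    4  -6 ]
  [  3  0    9    9    2   0 ]
  [ -6  5  -23  -23    0  -4 ]
Subtract 3 times ρ1 from ρ3.
  [  1  0    3    3  1/2   0 ]
  [  0  7   -7   -7    4  -6 ]
  [  0  0    0    0  1/2   0 ]
  [ -6  5  -23  -23    0  -4 ]
Add 6 times ρ1 to ρ4.
  [ 1  0   3   3  1/2   0 ]
  [ 0  7  -7  -7    4  -6 ]
  [ 0  0   0   0  1/2   0 ]
  [ 0  5  -5  -5    3  -4 ]
Multiply ρ2 by 1/7.
  [ 1  0   3   3  1/2     0 ]
  [ 0  1  -1  -1  4/7  -6/7 ]
  [ 0  0   0   0  1/2     0 ]
  [ 0  5  -5  -5    3    -4 ]
Subtract 5 times ρ2 from ρ4.
  [ 1  0   3   3  1/2     0 ]
  [ 0  1  -1  -1  4/7  -6/7 ]
  [ 0  0   0   0  1/2     0 ]
  [ 0  0   0   0  1/7   2/7 ]
Multiply ρ3 by 2.
  [ 1  0   3   3  1/2     0 ]
  [ 0  1  -1  -1  4/7  -6/7 ]
  [ 0  0   0   0    1     0 ]
  [ 0  0   0   0  1/7   2/7 ]
Subtract 1/7 times ρ3 from ρ4.
  [ 1  0   3   3  1/2     0 ]
  [ 0  1  -1  -1  4/7  -6/7 ]
  [ 0  0   0   0    1     0 ]
  [ 0  0   0   0    0   2/7 ]
Multiply ρ4 by 7/2.
  [ 1  0   3   3  1/2     0 ]
  [ 0  1  -1  -1  4/7  -6/7 ]
  [ 0  0   0   0    1     0 ]
  [ 0  0   0   0    0     1 ]
Add 6/7 times ρ4 to ρ2.
  [ 1  0   3   3  1/2  0 ]
  [ 0  1  -1  -1  4/7  0 ]
  [ 0  0   0   0    1  0 ]
  [ 0  0   0   0    0  1 ]
Subtract 4/7 times ρ3 from ρ2.
  [ 1  0   3   3  1/2  0 ]
  [ 0  1  -1  -1    0  0 ]
  [ 0  0   0   0    1  0 ]
  [ 0  0   0   0    0  1 ]
Subtract 1/2 times ρ3 from ρ1.
  [ 1  0   3   3  0  0 ]
  [ 0  1  -1  -1  0  0 ]
  [ 0  0   0   0  1  0 ]
  [ 0  0   0   0  0  1 ]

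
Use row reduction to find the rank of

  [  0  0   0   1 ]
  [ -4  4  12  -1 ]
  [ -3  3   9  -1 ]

rank = 2

ρ1 <=> ρ2
ρ1 ← -1/4·ρ1
ρ3 ← ρ3 + 3·ρ1
ρ3 ← ρ3 + 1/4·ρ2
ρ1 ← ρ1 − 1/4·ρ2
The reduced form has 2 nonzero rows.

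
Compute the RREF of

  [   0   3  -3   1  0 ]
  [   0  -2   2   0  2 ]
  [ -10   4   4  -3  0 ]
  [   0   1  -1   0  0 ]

[[1, 0, -4/5, 0, 0], [0, 1, -1, 0, 0], [0, 0, 0, 1, 0], [0, 0, 0, 0, 1]]

R1 ↔ R3
  [ -10   4   4  -3  0 ]
  [   0  -2   2   0  2 ]
  [   0   3  -3   1  0 ]
  [   0   1  -1   0  0 ]
R1 := -1/10·R1
  [ 1  -2/5  -2/5  3/10  0 ]
  [ 0    -2     2     0  2 ]
  [ 0     3    -3     1  0 ]
  [ 0     1    -1     0  0 ]
R2 := -1/2·R2
  [ 1  -2/5  -2/5  3/10   0 ]
  [ 0     1    -1     0  -1 ]
  [ 0     3    -3     1   0 ]
  [ 0     1    -1     0   0 ]
R3 := R3 − 3·R2
  [ 1  -2/5  -2/5  3/10   0 ]
  [ 0     1    -1     0  -1 ]
  [ 0     0     0     1   3 ]
  [ 0     1    -1     0   0 ]
R4 := R4 − R2
  [ 1  -2/5  -2/5  3/10   0 ]
  [ 0     1    -1     0  -1 ]
  [ 0     0     0     1   3 ]
  [ 0     0     0     0   1 ]
R3 := R3 − 3·R4
  [ 1  -2/5  -2/5  3/10   0 ]
  [ 0     1    -1     0  -1 ]
  [ 0     0     0     1   0 ]
  [ 0     0     0     0   1 ]
R2 := R2 + R4
  [ 1  -2/5  -2/5  3/10  0 ]
  [ 0     1    -1     0  0 ]
  [ 0     0     0     1  0 ]
  [ 0     0     0     0  1 ]
R1 := R1 − 3/10·R3
  [ 1  -2/5  -2/5  0  0 ]
  [ 0     1    -1  0  0 ]
  [ 0     0     0  1  0 ]
  [ 0     0     0  0  1 ]
R1 := R1 + 2/5·R2
  [ 1  0  -4/5  0  0 ]
  [ 0  1    -1  0  0 ]
  [ 0  0     0  1  0 ]
  [ 0  0     0  0  1 ]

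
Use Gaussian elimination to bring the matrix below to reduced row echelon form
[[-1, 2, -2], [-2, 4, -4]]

R1 := -1·R1
  [  1  -2   2 ]
  [ -2   4  -4 ]
R2 := R2 + 2·R1
  [ 1  -2  2 ]
  [ 0   0  0 ]

[[1, -2, 2], [0, 0, 0]]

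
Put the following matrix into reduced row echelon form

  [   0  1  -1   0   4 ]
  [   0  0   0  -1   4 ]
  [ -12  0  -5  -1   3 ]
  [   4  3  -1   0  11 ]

[[1, 0, 0, 0, 7/4], [0, 1, 0, 0, 0], [0, 0, 1, 0, -4], [0, 0, 0, 1, -4]]

Swap ρ1 and ρ3.
  [ -12  0  -5  -1   3 ]
  [   0  0   0  -1   4 ]
  [   0  1  -1   0   4 ]
  [   4  3  -1   0  11 ]
Multiply ρ1 by -1/12.
  [ 1  0  5/12  1/12  -1/4 ]
  [ 0  0     0    -1     4 ]
  [ 0  1    -1     0     4 ]
  [ 4  3    -1     0    11 ]
Subtract 4 times ρ1 from ρ4.
  [ 1  0  5/12  1/12  -1/4 ]
  [ 0  0     0    -1     4 ]
  [ 0  1    -1     0     4 ]
  [ 0  3  -8/3  -1/3    12 ]
Swap ρ2 and ρ3.
  [ 1  0  5/12  1/12  -1/4 ]
  [ 0  1    -1     0     4 ]
  [ 0  0     0    -1     4 ]
  [ 0  3  -8/3  -1/3    12 ]
Subtract 3 times ρ2 from ρ4.
  [ 1  0  5/12  1/12  -1/4 ]
  [ 0  1    -1     0     4 ]
  [ 0  0     0    -1     4 ]
  [ 0  0   1/3  -1/3     0 ]
Swap ρ3 and ρ4.
  [ 1  0  5/12  1/12  -1/4 ]
  [ 0  1    -1     0     4 ]
  [ 0  0   1/3  -1/3     0 ]
  [ 0  0     0    -1     4 ]
Multiply ρ3 by 3.
  [ 1  0  5/12  1/12  -1/4 ]
  [ 0  1    -1     0     4 ]
  [ 0  0     1    -1     0 ]
  [ 0  0     0    -1     4 ]
Multiply ρ4 by -1.
  [ 1  0  5/12  1/12  -1/4 ]
  [ 0  1    -1     0     4 ]
  [ 0  0     1    -1     0 ]
  [ 0  0     0     1    -4 ]
Add ρ4 to ρ3.
  [ 1  0  5/12  1/12  -1/4 ]
  [ 0  1    -1     0     4 ]
  [ 0  0     1     0    -4 ]
  [ 0  0     0     1    -4 ]
Subtract 1/12 times ρ4 from ρ1.
  [ 1  0  5/12  0  1/12 ]
  [ 0  1    -1  0     4 ]
  [ 0  0     1  0    -4 ]
  [ 0  0     0  1    -4 ]
Add ρ3 to ρ2.
  [ 1  0  5/12  0  1/12 ]
  [ 0  1     0  0     0 ]
  [ 0  0     1  0    -4 ]
  [ 0  0     0  1    -4 ]
Subtract 5/12 times ρ3 from ρ1.
  [ 1  0  0  0  7/4 ]
  [ 0  1  0  0    0 ]
  [ 0  0  1  0   -4 ]
  [ 0  0  0  1   -4 ]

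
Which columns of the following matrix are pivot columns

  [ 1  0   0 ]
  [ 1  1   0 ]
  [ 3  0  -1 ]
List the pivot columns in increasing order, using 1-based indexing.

1, 2, 3

R2 → R2 − R1
  [ 1  0   0 ]
  [ 0  1   0 ]
  [ 3  0  -1 ]
R3 → R3 − 3·R1
  [ 1  0   0 ]
  [ 0  1   0 ]
  [ 0  0  -1 ]
R3 → -1·R3
  [ 1  0  0 ]
  [ 0  1  0 ]
  [ 0  0  1 ]
Pivot columns are the columns containing a leading 1.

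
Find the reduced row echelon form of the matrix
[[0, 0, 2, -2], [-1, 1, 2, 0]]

r1 <=> r2
  [ -1  1  2   0 ]
  [  0  0  2  -2 ]
r1 := -1·r1
  [ 1  -1  -2   0 ]
  [ 0   0   2  -2 ]
r2 := 1/2·r2
  [ 1  -1  -2   0 ]
  [ 0   0   1  -1 ]
r1 := r1 + 2·r2
  [ 1  -1  0  -2 ]
  [ 0   0  1  -1 ]

[[1, -1, 0, -2], [0, 0, 1, -1]]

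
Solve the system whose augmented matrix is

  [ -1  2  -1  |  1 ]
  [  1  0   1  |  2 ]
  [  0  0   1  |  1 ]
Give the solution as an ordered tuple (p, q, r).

(1, 3/2, 1)

r1 → -1·r1
  [ 1  -2  1  |  -1 ]
  [ 1   0  1  |   2 ]
  [ 0   0  1  |   1 ]
r2 → r2 − r1
  [ 1  -2  1  |  -1 ]
  [ 0   2  0  |   3 ]
  [ 0   0  1  |   1 ]
r2 → 1/2·r2
  [ 1  -2  1  |   -1 ]
  [ 0   1  0  |  3/2 ]
  [ 0   0  1  |    1 ]
r1 → r1 − r3
  [ 1  -2  0  |   -2 ]
  [ 0   1  0  |  3/2 ]
  [ 0   0  1  |    1 ]
r1 → r1 + 2·r2
  [ 1  0  0  |    1 ]
  [ 0  1  0  |  3/2 ]
  [ 0  0  1  |    1 ]
Reading off the last column: p = 1, q = 3/2, r = 1.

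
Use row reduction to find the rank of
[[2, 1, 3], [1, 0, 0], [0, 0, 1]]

ρ1 ← 1/2·ρ1
  [ 1  1/2  3/2 ]
  [ 1    0    0 ]
  [ 0    0    1 ]
ρ2 ← ρ2 − ρ1
  [ 1   1/2   3/2 ]
  [ 0  -1/2  -3/2 ]
  [ 0     0     1 ]
ρ2 ← -2·ρ2
  [ 1  1/2  3/2 ]
  [ 0    1    3 ]
  [ 0    0    1 ]
ρ2 ← ρ2 − 3·ρ3
  [ 1  1/2  3/2 ]
  [ 0    1    0 ]
  [ 0    0    1 ]
ρ1 ← ρ1 − 3/2·ρ3
  [ 1  1/2  0 ]
  [ 0    1  0 ]
  [ 0    0  1 ]
ρ1 ← ρ1 − 1/2·ρ2
  [ 1  0  0 ]
  [ 0  1  0 ]
  [ 0  0  1 ]
The reduced form has 3 nonzero rows.

rank = 3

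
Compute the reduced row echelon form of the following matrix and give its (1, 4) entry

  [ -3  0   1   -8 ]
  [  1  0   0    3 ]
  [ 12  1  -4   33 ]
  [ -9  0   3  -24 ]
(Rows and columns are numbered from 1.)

3

ρ1 ← -1/3·ρ1
  [  1  0  -1/3  8/3 ]
  [  1  0     0    3 ]
  [ 12  1    -4   33 ]
  [ -9  0     3  -24 ]
ρ2 ← ρ2 − ρ1
  [  1  0  -1/3  8/3 ]
  [  0  0   1/3  1/3 ]
  [ 12  1    -4   33 ]
  [ -9  0     3  -24 ]
ρ3 ← ρ3 − 12·ρ1
  [  1  0  -1/3  8/3 ]
  [  0  0   1/3  1/3 ]
  [  0  1     0    1 ]
  [ -9  0     3  -24 ]
ρ4 ← ρ4 + 9·ρ1
  [ 1  0  -1/3  8/3 ]
  [ 0  0   1/3  1/3 ]
  [ 0  1     0    1 ]
  [ 0  0     0    0 ]
ρ2 <-> ρ3
  [ 1  0  -1/3  8/3 ]
  [ 0  1     0    1 ]
  [ 0  0   1/3  1/3 ]
  [ 0  0     0    0 ]
ρ3 ← 3·ρ3
  [ 1  0  -1/3  8/3 ]
  [ 0  1     0    1 ]
  [ 0  0     1    1 ]
  [ 0  0     0    0 ]
ρ1 ← ρ1 + 1/3·ρ3
  [ 1  0  0  3 ]
  [ 0  1  0  1 ]
  [ 0  0  1  1 ]
  [ 0  0  0  0 ]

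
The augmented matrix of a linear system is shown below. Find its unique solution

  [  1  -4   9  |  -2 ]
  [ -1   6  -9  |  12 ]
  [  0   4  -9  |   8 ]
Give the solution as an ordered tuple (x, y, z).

(6, 5, 4/3)

ρ2 := ρ2 + ρ1
ρ2 := 1/2·ρ2
ρ3 := ρ3 − 4·ρ2
ρ3 := -1/9·ρ3
ρ1 := ρ1 − 9·ρ3
ρ1 := ρ1 + 4·ρ2
Reading off the last column: x = 6, y = 5, z = 4/3.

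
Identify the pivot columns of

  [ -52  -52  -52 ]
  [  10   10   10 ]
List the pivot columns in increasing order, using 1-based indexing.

Multiply R1 by -1/52.
  [  1   1   1 ]
  [ 10  10  10 ]
Subtract 10 times R1 from R2.
  [ 1  1  1 ]
  [ 0  0  0 ]
Pivot columns are the columns containing a leading 1.

1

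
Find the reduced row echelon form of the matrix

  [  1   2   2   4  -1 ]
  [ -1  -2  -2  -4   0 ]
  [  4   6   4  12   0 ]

Add R1 to R2.
  [ 1  2  2   4  -1 ]
  [ 0  0  0   0  -1 ]
  [ 4  6  4  12   0 ]
Subtract 4 times R1 from R3.
  [ 1   2   2   4  -1 ]
  [ 0   0   0   0  -1 ]
  [ 0  -2  -4  -4   4 ]
Swap R2 and R3.
  [ 1   2   2   4  -1 ]
  [ 0  -2  -4  -4   4 ]
  [ 0   0   0   0  -1 ]
Multiply R2 by -1/2.
  [ 1  2  2  4  -1 ]
  [ 0  1  2  2  -2 ]
  [ 0  0  0  0  -1 ]
Multiply R3 by -1.
  [ 1  2  2  4  -1 ]
  [ 0  1  2  2  -2 ]
  [ 0  0  0  0   1 ]
Add 2 times R3 to R2.
  [ 1  2  2  4  -1 ]
  [ 0  1  2  2   0 ]
  [ 0  0  0  0   1 ]
Add R3 to R1.
  [ 1  2  2  4  0 ]
  [ 0  1  2  2  0 ]
  [ 0  0  0  0  1 ]
Subtract 2 times R2 from R1.
  [ 1  0  -2  0  0 ]
  [ 0  1   2  2  0 ]
  [ 0  0   0  0  1 ]

[[1, 0, -2, 0, 0], [0, 1, 2, 2, 0], [0, 0, 0, 0, 1]]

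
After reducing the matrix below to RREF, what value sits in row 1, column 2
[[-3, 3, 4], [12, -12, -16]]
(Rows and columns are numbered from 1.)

r1 := -1/3·r1
  [  1   -1  -4/3 ]
  [ 12  -12   -16 ]
r2 := r2 − 12·r1
  [ 1  -1  -4/3 ]
  [ 0   0     0 ]

-1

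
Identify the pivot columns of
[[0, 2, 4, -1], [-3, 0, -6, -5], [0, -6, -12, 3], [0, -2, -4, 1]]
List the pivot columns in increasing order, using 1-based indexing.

R1 <=> R2
  [ -3   0   -6  -5 ]
  [  0   2    4  -1 ]
  [  0  -6  -12   3 ]
  [  0  -2   -4   1 ]
R1 → -1/3·R1
  [ 1   0    2  5/3 ]
  [ 0   2    4   -1 ]
  [ 0  -6  -12    3 ]
  [ 0  -2   -4    1 ]
R2 → 1/2·R2
  [ 1   0    2   5/3 ]
  [ 0   1    2  -1/2 ]
  [ 0  -6  -12     3 ]
  [ 0  -2   -4     1 ]
R3 → R3 + 6·R2
  [ 1   0   2   5/3 ]
  [ 0   1   2  -1/2 ]
  [ 0   0   0     0 ]
  [ 0  -2  -4     1 ]
R4 → R4 + 2·R2
  [ 1  0  2   5/3 ]
  [ 0  1  2  -1/2 ]
  [ 0  0  0     0 ]
  [ 0  0  0     0 ]
Pivot columns are the columns containing a leading 1.

1, 2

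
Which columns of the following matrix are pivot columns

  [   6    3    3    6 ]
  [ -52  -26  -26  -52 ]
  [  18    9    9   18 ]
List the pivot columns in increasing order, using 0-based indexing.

0

ρ1 := 1/6·ρ1
  [   1  1/2  1/2    1 ]
  [ -52  -26  -26  -52 ]
  [  18    9    9   18 ]
ρ2 := ρ2 + 52·ρ1
  [  1  1/2  1/2   1 ]
  [  0    0    0   0 ]
  [ 18    9    9  18 ]
ρ3 := ρ3 − 18·ρ1
  [ 1  1/2  1/2  1 ]
  [ 0    0    0  0 ]
  [ 0    0    0  0 ]
Pivot columns are the columns containing a leading 1.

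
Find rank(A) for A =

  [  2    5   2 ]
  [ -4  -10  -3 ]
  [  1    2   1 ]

r1 ← 1/2·r1
  [  1  5/2   1 ]
  [ -4  -10  -3 ]
  [  1    2   1 ]
r2 ← r2 + 4·r1
  [ 1  5/2  1 ]
  [ 0    0  1 ]
  [ 1    2  1 ]
r3 ← r3 − r1
  [ 1   5/2  1 ]
  [ 0     0  1 ]
  [ 0  -1/2  0 ]
r2 ↔ r3
  [ 1   5/2  1 ]
  [ 0  -1/2  0 ]
  [ 0     0  1 ]
r2 ← -2·r2
  [ 1  5/2  1 ]
  [ 0    1  0 ]
  [ 0    0  1 ]
r1 ← r1 − r3
  [ 1  5/2  0 ]
  [ 0    1  0 ]
  [ 0    0  1 ]
r1 ← r1 − 5/2·r2
  [ 1  0  0 ]
  [ 0  1  0 ]
  [ 0  0  1 ]
The reduced form has 3 nonzero rows.

rank = 3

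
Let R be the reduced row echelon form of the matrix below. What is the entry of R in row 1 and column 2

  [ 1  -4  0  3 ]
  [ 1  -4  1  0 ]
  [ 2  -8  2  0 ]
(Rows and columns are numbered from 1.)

r2 ← r2 − r1
  [ 1  -4  0   3 ]
  [ 0   0  1  -3 ]
  [ 2  -8  2   0 ]
r3 ← r3 − 2·r1
  [ 1  -4  0   3 ]
  [ 0   0  1  -3 ]
  [ 0   0  2  -6 ]
r3 ← r3 − 2·r2
  [ 1  -4  0   3 ]
  [ 0   0  1  -3 ]
  [ 0   0  0   0 ]

-4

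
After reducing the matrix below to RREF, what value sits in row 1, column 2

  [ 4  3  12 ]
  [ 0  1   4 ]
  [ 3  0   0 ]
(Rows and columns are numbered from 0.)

R1 → 1/4·R1
  [ 1  3/4  3 ]
  [ 0    1  4 ]
  [ 3    0  0 ]
R3 → R3 − 3·R1
  [ 1   3/4   3 ]
  [ 0     1   4 ]
  [ 0  -9/4  -9 ]
R3 → R3 + 9/4·R2
  [ 1  3/4  3 ]
  [ 0    1  4 ]
  [ 0    0  0 ]
R1 → R1 − 3/4·R2
  [ 1  0  0 ]
  [ 0  1  4 ]
  [ 0  0  0 ]

4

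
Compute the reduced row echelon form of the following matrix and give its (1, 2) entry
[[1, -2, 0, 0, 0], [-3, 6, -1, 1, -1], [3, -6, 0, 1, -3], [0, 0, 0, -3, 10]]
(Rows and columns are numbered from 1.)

-2

R2 -> R2 + 3·R1
  [ 1  -2   0   0   0 ]
  [ 0   0  -1   1  -1 ]
  [ 3  -6   0   1  -3 ]
  [ 0   0   0  -3  10 ]
R3 -> R3 − 3·R1
  [ 1  -2   0   0   0 ]
  [ 0   0  -1   1  -1 ]
  [ 0   0   0   1  -3 ]
  [ 0   0   0  -3  10 ]
R2 -> -1·R2
  [ 1  -2  0   0   0 ]
  [ 0   0  1  -1   1 ]
  [ 0   0  0   1  -3 ]
  [ 0   0  0  -3  10 ]
R4 -> R4 + 3·R3
  [ 1  -2  0   0   0 ]
  [ 0   0  1  -1   1 ]
  [ 0   0  0   1  -3 ]
  [ 0   0  0   0   1 ]
R3 -> R3 + 3·R4
  [ 1  -2  0   0  0 ]
  [ 0   0  1  -1  1 ]
  [ 0   0  0   1  0 ]
  [ 0   0  0   0  1 ]
R2 -> R2 − R4
  [ 1  -2  0   0  0 ]
  [ 0   0  1  -1  0 ]
  [ 0   0  0   1  0 ]
  [ 0   0  0   0  1 ]
R2 -> R2 + R3
  [ 1  -2  0  0  0 ]
  [ 0   0  1  0  0 ]
  [ 0   0  0  1  0 ]
  [ 0   0  0  0  1 ]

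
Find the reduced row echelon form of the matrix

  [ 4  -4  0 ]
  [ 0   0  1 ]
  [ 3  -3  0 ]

R1 -> 1/4·R1
  [ 1  -1  0 ]
  [ 0   0  1 ]
  [ 3  -3  0 ]
R3 -> R3 − 3·R1
  [ 1  -1  0 ]
  [ 0   0  1 ]
  [ 0   0  0 ]

[[1, -1, 0], [0, 0, 1], [0, 0, 0]]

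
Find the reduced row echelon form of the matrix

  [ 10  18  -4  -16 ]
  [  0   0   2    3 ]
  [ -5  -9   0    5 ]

ρ1 := 1/10·ρ1
  [  1  9/5  -2/5  -8/5 ]
  [  0    0     2     3 ]
  [ -5   -9     0     5 ]
ρ3 := ρ3 + 5·ρ1
  [ 1  9/5  -2/5  -8/5 ]
  [ 0    0     2     3 ]
  [ 0    0    -2    -3 ]
ρ2 := 1/2·ρ2
  [ 1  9/5  -2/5  -8/5 ]
  [ 0    0     1   3/2 ]
  [ 0    0    -2    -3 ]
ρ3 := ρ3 + 2·ρ2
  [ 1  9/5  -2/5  -8/5 ]
  [ 0    0     1   3/2 ]
  [ 0    0     0     0 ]
ρ1 := ρ1 + 2/5·ρ2
  [ 1  9/5  0   -1 ]
  [ 0    0  1  3/2 ]
  [ 0    0  0    0 ]

[[1, 9/5, 0, -1], [0, 0, 1, 3/2], [0, 0, 0, 0]]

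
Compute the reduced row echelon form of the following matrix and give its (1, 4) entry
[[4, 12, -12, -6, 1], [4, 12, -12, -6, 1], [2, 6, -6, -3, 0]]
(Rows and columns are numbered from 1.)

-3/2

r1 ← 1/4·r1
  [ 1   3   -3  -3/2  1/4 ]
  [ 4  12  -12    -6    1 ]
  [ 2   6   -6    -3    0 ]
r2 ← r2 − 4·r1
  [ 1  3  -3  -3/2  1/4 ]
  [ 0  0   0     0    0 ]
  [ 2  6  -6    -3    0 ]
r3 ← r3 − 2·r1
  [ 1  3  -3  -3/2   1/4 ]
  [ 0  0   0     0     0 ]
  [ 0  0   0     0  -1/2 ]
r2 ↔ r3
  [ 1  3  -3  -3/2   1/4 ]
  [ 0  0   0     0  -1/2 ]
  [ 0  0   0     0     0 ]
r2 ← -2·r2
  [ 1  3  -3  -3/2  1/4 ]
  [ 0  0   0     0    1 ]
  [ 0  0   0     0    0 ]
r1 ← r1 − 1/4·r2
  [ 1  3  -3  -3/2  0 ]
  [ 0  0   0     0  1 ]
  [ 0  0   0     0  0 ]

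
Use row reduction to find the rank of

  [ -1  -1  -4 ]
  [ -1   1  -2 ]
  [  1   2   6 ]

Multiply R1 by -1.
  [  1  1   4 ]
  [ -1  1  -2 ]
  [  1  2   6 ]
Add R1 to R2.
  [ 1  1  4 ]
  [ 0  2  2 ]
  [ 1  2  6 ]
Subtract R1 from R3.
  [ 1  1  4 ]
  [ 0  2  2 ]
  [ 0  1  2 ]
Multiply R2 by 1/2.
  [ 1  1  4 ]
  [ 0  1  1 ]
  [ 0  1  2 ]
Subtract R2 from R3.
  [ 1  1  4 ]
  [ 0  1  1 ]
  [ 0  0  1 ]
Subtract R3 from R2.
  [ 1  1  4 ]
  [ 0  1  0 ]
  [ 0  0  1 ]
Subtract 4 times R3 from R1.
  [ 1  1  0 ]
  [ 0  1  0 ]
  [ 0  0  1 ]
Subtract R2 from R1.
  [ 1  0  0 ]
  [ 0  1  0 ]
  [ 0  0  1 ]
The reduced form has 3 nonzero rows.

rank = 3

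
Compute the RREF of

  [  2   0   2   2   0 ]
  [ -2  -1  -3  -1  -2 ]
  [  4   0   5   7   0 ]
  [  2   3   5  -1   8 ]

[[1, 0, 0, -2, 0], [0, 1, 0, -4, 0], [0, 0, 1, 3, 0], [0, 0, 0, 0, 1]]

R1 -> 1/2·R1
  [  1   0   1   1   0 ]
  [ -2  -1  -3  -1  -2 ]
  [  4   0   5   7   0 ]
  [  2   3   5  -1   8 ]
R2 -> R2 + 2·R1
  [ 1   0   1   1   0 ]
  [ 0  -1  -1   1  -2 ]
  [ 4   0   5   7   0 ]
  [ 2   3   5  -1   8 ]
R3 -> R3 − 4·R1
  [ 1   0   1   1   0 ]
  [ 0  -1  -1   1  -2 ]
  [ 0   0   1   3   0 ]
  [ 2   3   5  -1   8 ]
R4 -> R4 − 2·R1
  [ 1   0   1   1   0 ]
  [ 0  -1  -1   1  -2 ]
  [ 0   0   1   3   0 ]
  [ 0   3   3  -3   8 ]
R2 -> -1·R2
  [ 1  0  1   1  0 ]
  [ 0  1  1  -1  2 ]
  [ 0  0  1   3  0 ]
  [ 0  3  3  -3  8 ]
R4 -> R4 − 3·R2
  [ 1  0  1   1  0 ]
  [ 0  1  1  -1  2 ]
  [ 0  0  1   3  0 ]
  [ 0  0  0   0  2 ]
R4 -> 1/2·R4
  [ 1  0  1   1  0 ]
  [ 0  1  1  -1  2 ]
  [ 0  0  1   3  0 ]
  [ 0  0  0   0  1 ]
R2 -> R2 − 2·R4
  [ 1  0  1   1  0 ]
  [ 0  1  1  -1  0 ]
  [ 0  0  1   3  0 ]
  [ 0  0  0   0  1 ]
R2 -> R2 − R3
  [ 1  0  1   1  0 ]
  [ 0  1  0  -4  0 ]
  [ 0  0  1   3  0 ]
  [ 0  0  0   0  1 ]
R1 -> R1 − R3
  [ 1  0  0  -2  0 ]
  [ 0  1  0  -4  0 ]
  [ 0  0  1   3  0 ]
  [ 0  0  0   0  1 ]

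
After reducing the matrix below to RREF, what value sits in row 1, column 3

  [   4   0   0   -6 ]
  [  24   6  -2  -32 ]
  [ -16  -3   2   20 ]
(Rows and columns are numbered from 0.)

0

R1 → 1/4·R1
  [   1   0   0  -3/2 ]
  [  24   6  -2   -32 ]
  [ -16  -3   2    20 ]
R2 → R2 − 24·R1
  [   1   0   0  -3/2 ]
  [   0   6  -2     4 ]
  [ -16  -3   2    20 ]
R3 → R3 + 16·R1
  [ 1   0   0  -3/2 ]
  [ 0   6  -2     4 ]
  [ 0  -3   2    -4 ]
R2 → 1/6·R2
  [ 1   0     0  -3/2 ]
  [ 0   1  -1/3   2/3 ]
  [ 0  -3     2    -4 ]
R3 → R3 + 3·R2
  [ 1  0     0  -3/2 ]
  [ 0  1  -1/3   2/3 ]
  [ 0  0     1    -2 ]
R2 → R2 + 1/3·R3
  [ 1  0  0  -3/2 ]
  [ 0  1  0     0 ]
  [ 0  0  1    -2 ]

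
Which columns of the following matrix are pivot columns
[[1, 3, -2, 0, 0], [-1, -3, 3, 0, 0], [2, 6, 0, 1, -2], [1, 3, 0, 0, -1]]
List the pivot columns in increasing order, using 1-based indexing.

1, 3, 4, 5

R2 ← R2 + R1
  [ 1  3  -2  0   0 ]
  [ 0  0   1  0   0 ]
  [ 2  6   0  1  -2 ]
  [ 1  3   0  0  -1 ]
R3 ← R3 − 2·R1
  [ 1  3  -2  0   0 ]
  [ 0  0   1  0   0 ]
  [ 0  0   4  1  -2 ]
  [ 1  3   0  0  -1 ]
R4 ← R4 − R1
  [ 1  3  -2  0   0 ]
  [ 0  0   1  0   0 ]
  [ 0  0   4  1  -2 ]
  [ 0  0   2  0  -1 ]
R3 ← R3 − 4·R2
  [ 1  3  -2  0   0 ]
  [ 0  0   1  0   0 ]
  [ 0  0   0  1  -2 ]
  [ 0  0   2  0  -1 ]
R4 ← R4 − 2·R2
  [ 1  3  -2  0   0 ]
  [ 0  0   1  0   0 ]
  [ 0  0   0  1  -2 ]
  [ 0  0   0  0  -1 ]
R4 ← -1·R4
  [ 1  3  -2  0   0 ]
  [ 0  0   1  0   0 ]
  [ 0  0   0  1  -2 ]
  [ 0  0   0  0   1 ]
R3 ← R3 + 2·R4
  [ 1  3  -2  0  0 ]
  [ 0  0   1  0  0 ]
  [ 0  0   0  1  0 ]
  [ 0  0   0  0  1 ]
R1 ← R1 + 2·R2
  [ 1  3  0  0  0 ]
  [ 0  0  1  0  0 ]
  [ 0  0  0  1  0 ]
  [ 0  0  0  0  1 ]
Pivot columns are the columns containing a leading 1.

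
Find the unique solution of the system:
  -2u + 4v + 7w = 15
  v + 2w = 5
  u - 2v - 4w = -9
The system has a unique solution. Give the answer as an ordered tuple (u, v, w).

Form the augmented matrix and row-reduce:
  [ -2   4   7  |  15 ]
  [  0   1   2  |   5 ]
  [  1  -2  -4  |  -9 ]
Multiply r1 by -1/2.
  [ 1  -2  -7/2  |  -15/2 ]
  [ 0   1     2  |      5 ]
  [ 1  -2    -4  |     -9 ]
Subtract r1 from r3.
  [ 1  -2  -7/2  |  -15/2 ]
  [ 0   1     2  |      5 ]
  [ 0   0  -1/2  |   -3/2 ]
Multiply r3 by -2.
  [ 1  -2  -7/2  |  -15/2 ]
  [ 0   1     2  |      5 ]
  [ 0   0     1  |      3 ]
Subtract 2 times r3 from r2.
  [ 1  -2  -7/2  |  -15/2 ]
  [ 0   1     0  |     -1 ]
  [ 0   0     1  |      3 ]
Add 7/2 times r3 to r1.
  [ 1  -2  0  |   3 ]
  [ 0   1  0  |  -1 ]
  [ 0   0  1  |   3 ]
Add 2 times r2 to r1.
  [ 1  0  0  |   1 ]
  [ 0  1  0  |  -1 ]
  [ 0  0  1  |   3 ]
Reading off the last column: u = 1, v = -1, w = 3.

(1, -1, 3)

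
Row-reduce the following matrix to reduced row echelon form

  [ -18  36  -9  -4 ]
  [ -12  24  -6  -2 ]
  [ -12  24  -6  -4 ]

[[1, -2, 1/2, 0], [0, 0, 0, 1], [0, 0, 0, 0]]

ρ1 ← -1/18·ρ1
ρ2 ← ρ2 + 12·ρ1
ρ3 ← ρ3 + 12·ρ1
ρ2 ← 3/2·ρ2
ρ3 ← ρ3 + 4/3·ρ2
ρ1 ← ρ1 − 2/9·ρ2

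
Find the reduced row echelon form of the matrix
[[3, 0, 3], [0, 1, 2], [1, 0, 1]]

[[1, 0, 1], [0, 1, 2], [0, 0, 0]]

Multiply r1 by 1/3.
  [ 1  0  1 ]
  [ 0  1  2 ]
  [ 1  0  1 ]
Subtract r1 from r3.
  [ 1  0  1 ]
  [ 0  1  2 ]
  [ 0  0  0 ]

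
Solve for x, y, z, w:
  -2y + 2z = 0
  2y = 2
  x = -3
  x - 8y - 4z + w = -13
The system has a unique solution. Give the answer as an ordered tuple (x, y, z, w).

Form the augmented matrix and row-reduce:
  [ 0  -2   2  0  |    0 ]
  [ 0   2   0  0  |    2 ]
  [ 1   0   0  0  |   -3 ]
  [ 1  -8  -4  1  |  -13 ]
r1 <-> r3
  [ 1   0   0  0  |   -3 ]
  [ 0   2   0  0  |    2 ]
  [ 0  -2   2  0  |    0 ]
  [ 1  -8  -4  1  |  -13 ]
r4 := r4 − r1
  [ 1   0   0  0  |   -3 ]
  [ 0   2   0  0  |    2 ]
  [ 0  -2   2  0  |    0 ]
  [ 0  -8  -4  1  |  -10 ]
r2 := 1/2·r2
  [ 1   0   0  0  |   -3 ]
  [ 0   1   0  0  |    1 ]
  [ 0  -2   2  0  |    0 ]
  [ 0  -8  -4  1  |  -10 ]
r3 := r3 + 2·r2
  [ 1   0   0  0  |   -3 ]
  [ 0   1   0  0  |    1 ]
  [ 0   0   2  0  |    2 ]
  [ 0  -8  -4  1  |  -10 ]
r4 := r4 + 8·r2
  [ 1  0   0  0  |  -3 ]
  [ 0  1   0  0  |   1 ]
  [ 0  0   2  0  |   2 ]
  [ 0  0  -4  1  |  -2 ]
r3 := 1/2·r3
  [ 1  0   0  0  |  -3 ]
  [ 0  1   0  0  |   1 ]
  [ 0  0   1  0  |   1 ]
  [ 0  0  -4  1  |  -2 ]
r4 := r4 + 4·r3
  [ 1  0  0  0  |  -3 ]
  [ 0  1  0  0  |   1 ]
  [ 0  0  1  0  |   1 ]
  [ 0  0  0  1  |   2 ]
Reading off the last column: x = -3, y = 1, z = 1, w = 2.

(-3, 1, 1, 2)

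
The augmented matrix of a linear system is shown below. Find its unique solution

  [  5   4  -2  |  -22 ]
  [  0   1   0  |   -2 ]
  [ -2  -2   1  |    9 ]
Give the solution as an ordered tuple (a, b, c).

(-4, -2, -3)

R1 -> 1/5·R1
  [  1  4/5  -2/5  |  -22/5 ]
  [  0    1     0  |     -2 ]
  [ -2   -2     1  |      9 ]
R3 -> R3 + 2·R1
  [ 1   4/5  -2/5  |  -22/5 ]
  [ 0     1     0  |     -2 ]
  [ 0  -2/5   1/5  |    1/5 ]
R3 -> R3 + 2/5·R2
  [ 1  4/5  -2/5  |  -22/5 ]
  [ 0    1     0  |     -2 ]
  [ 0    0   1/5  |   -3/5 ]
R3 -> 5·R3
  [ 1  4/5  -2/5  |  -22/5 ]
  [ 0    1     0  |     -2 ]
  [ 0    0     1  |     -3 ]
R1 -> R1 + 2/5·R3
  [ 1  4/5  0  |  -28/5 ]
  [ 0    1  0  |     -2 ]
  [ 0    0  1  |     -3 ]
R1 -> R1 − 4/5·R2
  [ 1  0  0  |  -4 ]
  [ 0  1  0  |  -2 ]
  [ 0  0  1  |  -3 ]
Reading off the last column: a = -4, b = -2, c = -3.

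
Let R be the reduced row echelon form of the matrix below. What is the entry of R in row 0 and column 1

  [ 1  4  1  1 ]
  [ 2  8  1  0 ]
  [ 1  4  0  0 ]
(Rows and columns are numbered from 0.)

R2 -> R2 − 2·R1
  [ 1  4   1   1 ]
  [ 0  0  -1  -2 ]
  [ 1  4   0   0 ]
R3 -> R3 − R1
  [ 1  4   1   1 ]
  [ 0  0  -1  -2 ]
  [ 0  0  -1  -1 ]
R2 -> -1·R2
  [ 1  4   1   1 ]
  [ 0  0   1   2 ]
  [ 0  0  -1  -1 ]
R3 -> R3 + R2
  [ 1  4  1  1 ]
  [ 0  0  1  2 ]
  [ 0  0  0  1 ]
R2 -> R2 − 2·R3
  [ 1  4  1  1 ]
  [ 0  0  1  0 ]
  [ 0  0  0  1 ]
R1 -> R1 − R3
  [ 1  4  1  0 ]
  [ 0  0  1  0 ]
  [ 0  0  0  1 ]
R1 -> R1 − R2
  [ 1  4  0  0 ]
  [ 0  0  1  0 ]
  [ 0  0  0  1 ]

4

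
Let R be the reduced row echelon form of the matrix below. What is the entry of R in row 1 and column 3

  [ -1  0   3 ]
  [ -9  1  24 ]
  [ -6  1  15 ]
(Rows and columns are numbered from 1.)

R1 -> -1·R1
  [  1  0  -3 ]
  [ -9  1  24 ]
  [ -6  1  15 ]
R2 -> R2 + 9·R1
  [  1  0  -3 ]
  [  0  1  -3 ]
  [ -6  1  15 ]
R3 -> R3 + 6·R1
  [ 1  0  -3 ]
  [ 0  1  -3 ]
  [ 0  1  -3 ]
R3 -> R3 − R2
  [ 1  0  -3 ]
  [ 0  1  -3 ]
  [ 0  0   0 ]

-3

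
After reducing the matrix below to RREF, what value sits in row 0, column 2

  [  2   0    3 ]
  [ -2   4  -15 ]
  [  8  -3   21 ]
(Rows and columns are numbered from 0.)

3/2

r1 := 1/2·r1
  [  1   0  3/2 ]
  [ -2   4  -15 ]
  [  8  -3   21 ]
r2 := r2 + 2·r1
  [ 1   0  3/2 ]
  [ 0   4  -12 ]
  [ 8  -3   21 ]
r3 := r3 − 8·r1
  [ 1   0  3/2 ]
  [ 0   4  -12 ]
  [ 0  -3    9 ]
r2 := 1/4·r2
  [ 1   0  3/2 ]
  [ 0   1   -3 ]
  [ 0  -3    9 ]
r3 := r3 + 3·r2
  [ 1  0  3/2 ]
  [ 0  1   -3 ]
  [ 0  0    0 ]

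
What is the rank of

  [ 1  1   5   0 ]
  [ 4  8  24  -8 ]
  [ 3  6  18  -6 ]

rank = 2

Subtract 4 times r1 from r2.
  [ 1  1   5   0 ]
  [ 0  4   4  -8 ]
  [ 3  6  18  -6 ]
Subtract 3 times r1 from r3.
  [ 1  1  5   0 ]
  [ 0  4  4  -8 ]
  [ 0  3  3  -6 ]
Multiply r2 by 1/4.
  [ 1  1  5   0 ]
  [ 0  1  1  -2 ]
  [ 0  3  3  -6 ]
Subtract 3 times r2 from r3.
  [ 1  1  5   0 ]
  [ 0  1  1  -2 ]
  [ 0  0  0   0 ]
Subtract r2 from r1.
  [ 1  0  4   2 ]
  [ 0  1  1  -2 ]
  [ 0  0  0   0 ]
The reduced form has 2 nonzero rows.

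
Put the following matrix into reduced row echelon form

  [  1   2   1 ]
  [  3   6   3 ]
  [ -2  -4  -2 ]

ρ2 ← ρ2 − 3·ρ1
  [  1   2   1 ]
  [  0   0   0 ]
  [ -2  -4  -2 ]
ρ3 ← ρ3 + 2·ρ1
  [ 1  2  1 ]
  [ 0  0  0 ]
  [ 0  0  0 ]

[[1, 2, 1], [0, 0, 0], [0, 0, 0]]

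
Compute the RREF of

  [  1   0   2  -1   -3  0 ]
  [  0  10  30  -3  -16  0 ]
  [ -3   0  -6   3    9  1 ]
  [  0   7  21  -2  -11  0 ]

Add 3 times R1 to R3.
  [ 1   0   2  -1   -3  0 ]
  [ 0  10  30  -3  -16  0 ]
  [ 0   0   0   0    0  1 ]
  [ 0   7  21  -2  -11  0 ]
Multiply R2 by 1/10.
  [ 1  0   2     -1    -3  0 ]
  [ 0  1   3  -3/10  -8/5  0 ]
  [ 0  0   0      0     0  1 ]
  [ 0  7  21     -2   -11  0 ]
Subtract 7 times R2 from R4.
  [ 1  0  2     -1    -3  0 ]
  [ 0  1  3  -3/10  -8/5  0 ]
  [ 0  0  0      0     0  1 ]
  [ 0  0  0   1/10   1/5  0 ]
Swap R3 and R4.
  [ 1  0  2     -1    -3  0 ]
  [ 0  1  3  -3/10  -8/5  0 ]
  [ 0  0  0   1/10   1/5  0 ]
  [ 0  0  0      0     0  1 ]
Multiply R3 by 10.
  [ 1  0  2     -1    -3  0 ]
  [ 0  1  3  -3/10  -8/5  0 ]
  [ 0  0  0      1     2  0 ]
  [ 0  0  0      0     0  1 ]
Add 3/10 times R3 to R2.
  [ 1  0  2  -1  -3  0 ]
  [ 0  1  3   0  -1  0 ]
  [ 0  0  0   1   2  0 ]
  [ 0  0  0   0   0  1 ]
Add R3 to R1.
  [ 1  0  2  0  -1  0 ]
  [ 0  1  3  0  -1  0 ]
  [ 0  0  0  1   2  0 ]
  [ 0  0  0  0   0  1 ]

[[1, 0, 2, 0, -1, 0], [0, 1, 3, 0, -1, 0], [0, 0, 0, 1, 2, 0], [0, 0, 0, 0, 0, 1]]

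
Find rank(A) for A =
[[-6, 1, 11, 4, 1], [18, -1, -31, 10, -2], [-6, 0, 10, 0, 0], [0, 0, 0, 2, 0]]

rank = 4

R1 ← -1/6·R1
  [  1  -1/6  -11/6  -2/3  -1/6 ]
  [ 18    -1    -31    10    -2 ]
  [ -6     0     10     0     0 ]
  [  0     0      0     2     0 ]
R2 ← R2 − 18·R1
  [  1  -1/6  -11/6  -2/3  -1/6 ]
  [  0     2      2    22     1 ]
  [ -6     0     10     0     0 ]
  [  0     0      0     2     0 ]
R3 ← R3 + 6·R1
  [ 1  -1/6  -11/6  -2/3  -1/6 ]
  [ 0     2      2    22     1 ]
  [ 0    -1     -1    -4    -1 ]
  [ 0     0      0     2     0 ]
R2 ← 1/2·R2
  [ 1  -1/6  -11/6  -2/3  -1/6 ]
  [ 0     1      1    11   1/2 ]
  [ 0    -1     -1    -4    -1 ]
  [ 0     0      0     2     0 ]
R3 ← R3 + R2
  [ 1  -1/6  -11/6  -2/3  -1/6 ]
  [ 0     1      1    11   1/2 ]
  [ 0     0      0     7  -1/2 ]
  [ 0     0      0     2     0 ]
R3 ← 1/7·R3
  [ 1  -1/6  -11/6  -2/3   -1/6 ]
  [ 0     1      1    11    1/2 ]
  [ 0     0      0     1  -1/14 ]
  [ 0     0      0     2      0 ]
R4 ← R4 − 2·R3
  [ 1  -1/6  -11/6  -2/3   -1/6 ]
  [ 0     1      1    11    1/2 ]
  [ 0     0      0     1  -1/14 ]
  [ 0     0      0     0    1/7 ]
R4 ← 7·R4
  [ 1  -1/6  -11/6  -2/3   -1/6 ]
  [ 0     1      1    11    1/2 ]
  [ 0     0      0     1  -1/14 ]
  [ 0     0      0     0      1 ]
R3 ← R3 + 1/14·R4
  [ 1  -1/6  -11/6  -2/3  -1/6 ]
  [ 0     1      1    11   1/2 ]
  [ 0     0      0     1     0 ]
  [ 0     0      0     0     1 ]
R2 ← R2 − 1/2·R4
  [ 1  -1/6  -11/6  -2/3  -1/6 ]
  [ 0     1      1    11     0 ]
  [ 0     0      0     1     0 ]
  [ 0     0      0     0     1 ]
R1 ← R1 + 1/6·R4
  [ 1  -1/6  -11/6  -2/3  0 ]
  [ 0     1      1    11  0 ]
  [ 0     0      0     1  0 ]
  [ 0     0      0     0  1 ]
R2 ← R2 − 11·R3
  [ 1  -1/6  -11/6  -2/3  0 ]
  [ 0     1      1     0  0 ]
  [ 0     0      0     1  0 ]
  [ 0     0      0     0  1 ]
R1 ← R1 + 2/3·R3
  [ 1  -1/6  -11/6  0  0 ]
  [ 0     1      1  0  0 ]
  [ 0     0      0  1  0 ]
  [ 0     0      0  0  1 ]
R1 ← R1 + 1/6·R2
  [ 1  0  -5/3  0  0 ]
  [ 0  1     1  0  0 ]
  [ 0  0     0  1  0 ]
  [ 0  0     0  0  1 ]
The reduced form has 4 nonzero rows.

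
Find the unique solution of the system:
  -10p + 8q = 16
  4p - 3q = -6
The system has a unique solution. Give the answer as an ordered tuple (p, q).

Form the augmented matrix and row-reduce:
  [ -10   8  |  16 ]
  [   4  -3  |  -6 ]
R1 := -1/10·R1
R2 := R2 − 4·R1
R2 := 5·R2
R1 := R1 + 4/5·R2
Reading off the last column: p = 0, q = 2.

(0, 2)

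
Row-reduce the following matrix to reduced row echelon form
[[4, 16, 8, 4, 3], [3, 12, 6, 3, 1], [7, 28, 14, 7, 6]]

R1 := 1/4·R1
  [ 1   4   2  1  3/4 ]
  [ 3  12   6  3    1 ]
  [ 7  28  14  7    6 ]
R2 := R2 − 3·R1
  [ 1   4   2  1   3/4 ]
  [ 0   0   0  0  -5/4 ]
  [ 7  28  14  7     6 ]
R3 := R3 − 7·R1
  [ 1  4  2  1   3/4 ]
  [ 0  0  0  0  -5/4 ]
  [ 0  0  0  0   3/4 ]
R2 := -4/5·R2
  [ 1  4  2  1  3/4 ]
  [ 0  0  0  0    1 ]
  [ 0  0  0  0  3/4 ]
R3 := R3 − 3/4·R2
  [ 1  4  2  1  3/4 ]
  [ 0  0  0  0    1 ]
  [ 0  0  0  0    0 ]
R1 := R1 − 3/4·R2
  [ 1  4  2  1  0 ]
  [ 0  0  0  0  1 ]
  [ 0  0  0  0  0 ]

[[1, 4, 2, 1, 0], [0, 0, 0, 0, 1], [0, 0, 0, 0, 0]]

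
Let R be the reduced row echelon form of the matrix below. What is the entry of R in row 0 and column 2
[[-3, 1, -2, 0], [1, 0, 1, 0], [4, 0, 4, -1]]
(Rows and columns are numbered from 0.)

1

ρ1 := -1/3·ρ1
  [ 1  -1/3  2/3   0 ]
  [ 1     0    1   0 ]
  [ 4     0    4  -1 ]
ρ2 := ρ2 − ρ1
  [ 1  -1/3  2/3   0 ]
  [ 0   1/3  1/3   0 ]
  [ 4     0    4  -1 ]
ρ3 := ρ3 − 4·ρ1
  [ 1  -1/3  2/3   0 ]
  [ 0   1/3  1/3   0 ]
  [ 0   4/3  4/3  -1 ]
ρ2 := 3·ρ2
  [ 1  -1/3  2/3   0 ]
  [ 0     1    1   0 ]
  [ 0   4/3  4/3  -1 ]
ρ3 := ρ3 − 4/3·ρ2
  [ 1  -1/3  2/3   0 ]
  [ 0     1    1   0 ]
  [ 0     0    0  -1 ]
ρ3 := -1·ρ3
  [ 1  -1/3  2/3  0 ]
  [ 0     1    1  0 ]
  [ 0     0    0  1 ]
ρ1 := ρ1 + 1/3·ρ2
  [ 1  0  1  0 ]
  [ 0  1  1  0 ]
  [ 0  0  0  1 ]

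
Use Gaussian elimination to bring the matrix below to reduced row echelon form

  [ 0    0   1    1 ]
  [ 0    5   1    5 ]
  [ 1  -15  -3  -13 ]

R1 <=> R3
  [ 1  -15  -3  -13 ]
  [ 0    5   1    5 ]
  [ 0    0   1    1 ]
R2 -> 1/5·R2
  [ 1  -15   -3  -13 ]
  [ 0    1  1/5    1 ]
  [ 0    0    1    1 ]
R2 -> R2 − 1/5·R3
  [ 1  -15  -3  -13 ]
  [ 0    1   0  4/5 ]
  [ 0    0   1    1 ]
R1 -> R1 + 3·R3
  [ 1  -15  0  -10 ]
  [ 0    1  0  4/5 ]
  [ 0    0  1    1 ]
R1 -> R1 + 15·R2
  [ 1  0  0    2 ]
  [ 0  1  0  4/5 ]
  [ 0  0  1    1 ]

[[1, 0, 0, 2], [0, 1, 0, 4/5], [0, 0, 1, 1]]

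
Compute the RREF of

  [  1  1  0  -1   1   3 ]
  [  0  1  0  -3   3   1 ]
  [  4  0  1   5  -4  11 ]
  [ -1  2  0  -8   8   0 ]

[[1, 0, 0, 2, -2, 2], [0, 1, 0, -3, 3, 1], [0, 0, 1, -3, 4, 3], [0, 0, 0, 0, 0, 0]]

r3 → r3 − 4·r1
r4 → r4 + r1
r3 → r3 + 4·r2
r4 → r4 − 3·r2
r1 → r1 − r2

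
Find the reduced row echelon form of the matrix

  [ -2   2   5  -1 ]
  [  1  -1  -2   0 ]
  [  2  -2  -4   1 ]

[[1, -1, 0, 0], [0, 0, 1, 0], [0, 0, 0, 1]]

r1 := -1/2·r1
  [ 1  -1  -5/2  1/2 ]
  [ 1  -1    -2    0 ]
  [ 2  -2    -4    1 ]
r2 := r2 − r1
  [ 1  -1  -5/2   1/2 ]
  [ 0   0   1/2  -1/2 ]
  [ 2  -2    -4     1 ]
r3 := r3 − 2·r1
  [ 1  -1  -5/2   1/2 ]
  [ 0   0   1/2  -1/2 ]
  [ 0   0     1     0 ]
r2 := 2·r2
  [ 1  -1  -5/2  1/2 ]
  [ 0   0     1   -1 ]
  [ 0   0     1    0 ]
r3 := r3 − r2
  [ 1  -1  -5/2  1/2 ]
  [ 0   0     1   -1 ]
  [ 0   0     0    1 ]
r2 := r2 + r3
  [ 1  -1  -5/2  1/2 ]
  [ 0   0     1    0 ]
  [ 0   0     0    1 ]
r1 := r1 − 1/2·r3
  [ 1  -1  -5/2  0 ]
  [ 0   0     1  0 ]
  [ 0   0     0  1 ]
r1 := r1 + 5/2·r2
  [ 1  -1  0  0 ]
  [ 0   0  1  0 ]
  [ 0   0  0  1 ]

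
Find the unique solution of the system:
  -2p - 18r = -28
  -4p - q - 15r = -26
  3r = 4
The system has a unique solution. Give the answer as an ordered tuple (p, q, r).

Form the augmented matrix and row-reduce:
  [ -2   0  -18  |  -28 ]
  [ -4  -1  -15  |  -26 ]
  [  0   0    3  |    4 ]
R1 := -1/2·R1
  [  1   0    9  |   14 ]
  [ -4  -1  -15  |  -26 ]
  [  0   0    3  |    4 ]
R2 := R2 + 4·R1
  [ 1   0   9  |  14 ]
  [ 0  -1  21  |  30 ]
  [ 0   0   3  |   4 ]
R2 := -1·R2
  [ 1  0    9  |   14 ]
  [ 0  1  -21  |  -30 ]
  [ 0  0    3  |    4 ]
R3 := 1/3·R3
  [ 1  0    9  |   14 ]
  [ 0  1  -21  |  -30 ]
  [ 0  0    1  |  4/3 ]
R2 := R2 + 21·R3
  [ 1  0  9  |   14 ]
  [ 0  1  0  |   -2 ]
  [ 0  0  1  |  4/3 ]
R1 := R1 − 9·R3
  [ 1  0  0  |    2 ]
  [ 0  1  0  |   -2 ]
  [ 0  0  1  |  4/3 ]
Reading off the last column: p = 2, q = -2, r = 4/3.

(2, -2, 4/3)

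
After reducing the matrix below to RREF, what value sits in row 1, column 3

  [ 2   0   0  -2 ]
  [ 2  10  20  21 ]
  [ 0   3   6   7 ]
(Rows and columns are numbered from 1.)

ρ1 -> 1/2·ρ1
  [ 1   0   0  -1 ]
  [ 2  10  20  21 ]
  [ 0   3   6   7 ]
ρ2 -> ρ2 − 2·ρ1
  [ 1   0   0  -1 ]
  [ 0  10  20  23 ]
  [ 0   3   6   7 ]
ρ2 -> 1/10·ρ2
  [ 1  0  0     -1 ]
  [ 0  1  2  23/10 ]
  [ 0  3  6      7 ]
ρ3 -> ρ3 − 3·ρ2
  [ 1  0  0     -1 ]
  [ 0  1  2  23/10 ]
  [ 0  0  0   1/10 ]
ρ3 -> 10·ρ3
  [ 1  0  0     -1 ]
  [ 0  1  2  23/10 ]
  [ 0  0  0      1 ]
ρ2 -> ρ2 − 23/10·ρ3
  [ 1  0  0  -1 ]
  [ 0  1  2   0 ]
  [ 0  0  0   1 ]
ρ1 -> ρ1 + ρ3
  [ 1  0  0  0 ]
  [ 0  1  2  0 ]
  [ 0  0  0  1 ]

0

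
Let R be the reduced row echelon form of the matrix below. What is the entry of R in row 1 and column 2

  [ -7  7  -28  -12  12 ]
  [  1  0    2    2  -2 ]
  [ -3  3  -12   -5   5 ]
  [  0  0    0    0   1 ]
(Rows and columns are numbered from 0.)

Multiply R1 by -1/7.
  [  1  -1    4  12/7  -12/7 ]
  [  1   0    2     2     -2 ]
  [ -3   3  -12    -5      5 ]
  [  0   0    0     0      1 ]
Subtract R1 from R2.
  [  1  -1    4  12/7  -12/7 ]
  [  0   1   -2   2/7   -2/7 ]
  [ -3   3  -12    -5      5 ]
  [  0   0    0     0      1 ]
Add 3 times R1 to R3.
  [ 1  -1   4  12/7  -12/7 ]
  [ 0   1  -2   2/7   -2/7 ]
  [ 0   0   0   1/7   -1/7 ]
  [ 0   0   0     0      1 ]
Multiply R3 by 7.
  [ 1  -1   4  12/7  -12/7 ]
  [ 0   1  -2   2/7   -2/7 ]
  [ 0   0   0     1     -1 ]
  [ 0   0   0     0      1 ]
Add R4 to R3.
  [ 1  -1   4  12/7  -12/7 ]
  [ 0   1  -2   2/7   -2/7 ]
  [ 0   0   0     1      0 ]
  [ 0   0   0     0      1 ]
Add 2/7 times R4 to R2.
  [ 1  -1   4  12/7  -12/7 ]
  [ 0   1  -2   2/7      0 ]
  [ 0   0   0     1      0 ]
  [ 0   0   0     0      1 ]
Add 12/7 times R4 to R1.
  [ 1  -1   4  12/7  0 ]
  [ 0   1  -2   2/7  0 ]
  [ 0   0   0     1  0 ]
  [ 0   0   0     0  1 ]
Subtract 2/7 times R3 from R2.
  [ 1  -1   4  12/7  0 ]
  [ 0   1  -2     0  0 ]
  [ 0   0   0     1  0 ]
  [ 0   0   0     0  1 ]
Subtract 12/7 times R3 from R1.
  [ 1  -1   4  0  0 ]
  [ 0   1  -2  0  0 ]
  [ 0   0   0  1  0 ]
  [ 0   0   0  0  1 ]
Add R2 to R1.
  [ 1  0   2  0  0 ]
  [ 0  1  -2  0  0 ]
  [ 0  0   0  1  0 ]
  [ 0  0   0  0  1 ]

-2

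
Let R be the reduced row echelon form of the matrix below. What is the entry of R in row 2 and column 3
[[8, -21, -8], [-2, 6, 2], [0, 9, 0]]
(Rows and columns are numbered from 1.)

0

Multiply r1 by 1/8.
  [  1  -21/8  -1 ]
  [ -2      6   2 ]
  [  0      9   0 ]
Add 2 times r1 to r2.
  [ 1  -21/8  -1 ]
  [ 0    3/4   0 ]
  [ 0      9   0 ]
Multiply r2 by 4/3.
  [ 1  -21/8  -1 ]
  [ 0      1   0 ]
  [ 0      9   0 ]
Subtract 9 times r2 from r3.
  [ 1  -21/8  -1 ]
  [ 0      1   0 ]
  [ 0      0   0 ]
Add 21/8 times r2 to r1.
  [ 1  0  -1 ]
  [ 0  1   0 ]
  [ 0  0   0 ]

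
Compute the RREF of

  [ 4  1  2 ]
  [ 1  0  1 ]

[[1, 0, 1], [0, 1, -2]]

r1 ← 1/4·r1
  [ 1  1/4  1/2 ]
  [ 1    0    1 ]
r2 ← r2 − r1
  [ 1   1/4  1/2 ]
  [ 0  -1/4  1/2 ]
r2 ← -4·r2
  [ 1  1/4  1/2 ]
  [ 0    1   -2 ]
r1 ← r1 − 1/4·r2
  [ 1  0   1 ]
  [ 0  1  -2 ]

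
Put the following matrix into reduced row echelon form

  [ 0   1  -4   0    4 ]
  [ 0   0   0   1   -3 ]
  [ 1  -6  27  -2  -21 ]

R1 <=> R3
  [ 1  -6  27  -2  -21 ]
  [ 0   0   0   1   -3 ]
  [ 0   1  -4   0    4 ]
R2 <=> R3
  [ 1  -6  27  -2  -21 ]
  [ 0   1  -4   0    4 ]
  [ 0   0   0   1   -3 ]
R1 → R1 + 2·R3
  [ 1  -6  27  0  -27 ]
  [ 0   1  -4  0    4 ]
  [ 0   0   0  1   -3 ]
R1 → R1 + 6·R2
  [ 1  0   3  0  -3 ]
  [ 0  1  -4  0   4 ]
  [ 0  0   0  1  -3 ]

[[1, 0, 3, 0, -3], [0, 1, -4, 0, 4], [0, 0, 0, 1, -3]]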